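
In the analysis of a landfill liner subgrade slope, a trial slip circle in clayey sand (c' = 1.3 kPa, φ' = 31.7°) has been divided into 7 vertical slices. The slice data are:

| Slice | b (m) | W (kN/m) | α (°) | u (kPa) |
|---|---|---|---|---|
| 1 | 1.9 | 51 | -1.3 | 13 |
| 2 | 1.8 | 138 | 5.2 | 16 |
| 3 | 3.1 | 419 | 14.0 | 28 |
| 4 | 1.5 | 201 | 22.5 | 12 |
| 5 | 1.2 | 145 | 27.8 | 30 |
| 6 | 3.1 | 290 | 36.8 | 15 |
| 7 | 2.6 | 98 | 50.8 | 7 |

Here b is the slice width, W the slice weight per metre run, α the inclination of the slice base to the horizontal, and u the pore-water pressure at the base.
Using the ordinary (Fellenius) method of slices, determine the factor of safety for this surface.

Ordinary method of slices: FS = Σ[c'·Δl_i + (W_i cosα_i − u_i·Δl_i)·tanφ'] / Σ W_i sinα_i, with Δl_i = b_i / cosα_i.
Slice 1: Δl = 1.9/cos(-1.3°) = 1.900 m; N'_1 = 51·cos(-1.3°) − 13·1.900 = 26.3; c'Δl = 2.47; W sinα = -1.2
Slice 2: Δl = 1.8/cos5.2° = 1.807 m; N'_2 = 138·cos5.2° − 16·1.807 = 108.5; c'Δl = 2.35; W sinα = 12.5
Slice 3: Δl = 3.1/cos14.0° = 3.195 m; N'_3 = 419·cos14.0° − 28·3.195 = 317.1; c'Δl = 4.15; W sinα = 101.4
Slice 4: Δl = 1.5/cos22.5° = 1.624 m; N'_4 = 201·cos22.5° − 12·1.624 = 166.2; c'Δl = 2.11; W sinα = 76.9
Slice 5: Δl = 1.2/cos27.8° = 1.357 m; N'_5 = 145·cos27.8° − 30·1.357 = 87.6; c'Δl = 1.76; W sinα = 67.6
Slice 6: Δl = 3.1/cos36.8° = 3.871 m; N'_6 = 290·cos36.8° − 15·3.871 = 174.1; c'Δl = 5.03; W sinα = 173.7
Slice 7: Δl = 2.6/cos50.8° = 4.114 m; N'_7 = 98·cos50.8° − 7·4.114 = 33.1; c'Δl = 5.35; W sinα = 75.9
Σc'Δl = 23.2 kN/m; ΣN' = 913.0 kN/m; ΣW sinα = 506.9 kN/m
Resisting = 23.2 + 913.0·tan31.7° = 23.2 + 563.9 = 587.1 kN/m
FS = 587.1 / 506.9 = 1.158

FS = 1.16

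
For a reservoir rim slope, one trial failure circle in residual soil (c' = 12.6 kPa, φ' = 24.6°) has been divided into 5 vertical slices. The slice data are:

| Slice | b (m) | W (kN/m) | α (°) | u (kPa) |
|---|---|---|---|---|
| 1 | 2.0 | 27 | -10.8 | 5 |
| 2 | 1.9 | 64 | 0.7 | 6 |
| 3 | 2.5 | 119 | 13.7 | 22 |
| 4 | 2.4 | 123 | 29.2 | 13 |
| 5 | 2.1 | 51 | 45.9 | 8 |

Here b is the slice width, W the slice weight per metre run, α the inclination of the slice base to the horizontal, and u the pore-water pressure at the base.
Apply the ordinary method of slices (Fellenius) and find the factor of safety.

Ordinary method of slices: FS = Σ[c'·Δl_i + (W_i cosα_i − u_i·Δl_i)·tanφ'] / Σ W_i sinα_i, with Δl_i = b_i / cosα_i.
Slice 1: Δl = 2.0/cos(-10.8°) = 2.036 m; N'_1 = 27·cos(-10.8°) − 5·2.036 = 16.3; c'Δl = 25.65; W sinα = -5.1
Slice 2: Δl = 1.9/cos0.7° = 1.900 m; N'_2 = 64·cos0.7° − 6·1.900 = 52.6; c'Δl = 23.94; W sinα = 0.8
Slice 3: Δl = 2.5/cos13.7° = 2.573 m; N'_3 = 119·cos13.7° − 22·2.573 = 59.0; c'Δl = 32.42; W sinα = 28.2
Slice 4: Δl = 2.4/cos29.2° = 2.749 m; N'_4 = 123·cos29.2° − 13·2.749 = 71.6; c'Δl = 34.64; W sinα = 60.0
Slice 5: Δl = 2.1/cos45.9° = 3.018 m; N'_5 = 51·cos45.9° − 8·3.018 = 11.4; c'Δl = 38.02; W sinα = 36.6
Σc'Δl = 154.7 kN/m; ΣN' = 210.9 kN/m; ΣW sinα = 120.5 kN/m
Resisting = 154.7 + 210.9·tan24.6° = 154.7 + 96.6 = 251.2 kN/m
FS = 251.2 / 120.5 = 2.084

FS = 2.08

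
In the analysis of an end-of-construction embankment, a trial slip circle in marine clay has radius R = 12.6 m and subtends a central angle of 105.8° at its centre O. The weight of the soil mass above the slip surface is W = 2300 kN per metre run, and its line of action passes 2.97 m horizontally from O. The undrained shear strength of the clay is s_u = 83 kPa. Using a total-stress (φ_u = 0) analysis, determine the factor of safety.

FS = 3.56

Taking moments about the centre O, the resisting moment is provided by the undrained shear strength acting along the arc:
Arc length L_a = R·θ = 12.6·(105.8°·π/180) = 12.6·1.8466 = 23.27 m
M_R = s_u·L_a·R = 83·23.27·12.6 = 24332.2 kN·m/m
M_D = W·d = 2300·2.97 = 6831.0 kN·m/m
FS = M_R / M_D = 24332.2 / 6831.0 = 3.562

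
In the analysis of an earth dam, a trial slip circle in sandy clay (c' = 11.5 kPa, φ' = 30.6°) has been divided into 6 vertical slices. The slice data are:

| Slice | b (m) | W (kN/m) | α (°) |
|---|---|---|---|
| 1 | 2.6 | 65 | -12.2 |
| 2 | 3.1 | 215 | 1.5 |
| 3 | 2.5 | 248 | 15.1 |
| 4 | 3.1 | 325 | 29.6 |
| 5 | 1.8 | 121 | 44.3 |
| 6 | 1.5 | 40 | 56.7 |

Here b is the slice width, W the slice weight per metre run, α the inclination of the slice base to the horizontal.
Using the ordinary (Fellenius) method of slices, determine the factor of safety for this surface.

Ordinary method of slices: FS = Σ[c'·Δl_i + (W_i cosα_i)·tanφ'] / Σ W_i sinα_i, with Δl_i = b_i / cosα_i.
Slice 1: Δl = 2.6/cos(-12.2°) = 2.660 m; N'_1 = 65·cos(-12.2°) = 63.5; c'Δl = 30.59; W sinα = -13.7
Slice 2: Δl = 3.1/cos1.5° = 3.101 m; N'_2 = 215·cos1.5° = 214.9; c'Δl = 35.66; W sinα = 5.6
Slice 3: Δl = 2.5/cos15.1° = 2.589 m; N'_3 = 248·cos15.1° = 239.4; c'Δl = 29.78; W sinα = 64.6
Slice 4: Δl = 3.1/cos29.6° = 3.565 m; N'_4 = 325·cos29.6° = 282.6; c'Δl = 41.00; W sinα = 160.5
Slice 5: Δl = 1.8/cos44.3° = 2.515 m; N'_5 = 121·cos44.3° = 86.6; c'Δl = 28.92; W sinα = 84.5
Slice 6: Δl = 1.5/cos56.7° = 2.732 m; N'_6 = 40·cos56.7° = 22.0; c'Δl = 31.42; W sinα = 33.4
Σc'Δl = 197.4 kN/m; ΣN' = 909.0 kN/m; ΣW sinα = 335.0 kN/m
Resisting = 197.4 + 909.0·tan30.6° = 197.4 + 537.6 = 735.0 kN/m
FS = 735.0 / 335.0 = 2.194

FS = 2.19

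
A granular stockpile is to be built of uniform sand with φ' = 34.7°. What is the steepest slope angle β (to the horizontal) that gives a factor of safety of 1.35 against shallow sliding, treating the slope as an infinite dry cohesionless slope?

β = 27.2°

For an infinite dry cohesionless slope FS = tanφ'/tanβ, so tanβ = tanφ' / FS.
tanβ = tan34.7° / 1.35 = 0.6924 / 1.35 = 0.5129
β = arctan(0.5129) = 27.15°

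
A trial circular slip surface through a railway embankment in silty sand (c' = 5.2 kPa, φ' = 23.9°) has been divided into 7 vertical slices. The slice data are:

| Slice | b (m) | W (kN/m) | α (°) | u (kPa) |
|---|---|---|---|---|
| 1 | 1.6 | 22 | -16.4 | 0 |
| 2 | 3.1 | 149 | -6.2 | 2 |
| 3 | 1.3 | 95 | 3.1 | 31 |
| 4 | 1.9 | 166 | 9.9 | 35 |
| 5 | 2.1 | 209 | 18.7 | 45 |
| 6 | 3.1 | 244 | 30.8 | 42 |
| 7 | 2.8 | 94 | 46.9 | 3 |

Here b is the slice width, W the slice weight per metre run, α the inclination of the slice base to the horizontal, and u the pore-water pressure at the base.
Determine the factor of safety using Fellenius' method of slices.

Ordinary method of slices: FS = Σ[c'·Δl_i + (W_i cosα_i − u_i·Δl_i)·tanφ'] / Σ W_i sinα_i, with Δl_i = b_i / cosα_i.
Slice 1: Δl = 1.6/cos(-16.4°) = 1.668 m; N'_1 = 22·cos(-16.4°) − 0·1.668 = 21.1; c'Δl = 8.67; W sinα = -6.2
Slice 2: Δl = 3.1/cos(-6.2°) = 3.118 m; N'_2 = 149·cos(-6.2°) − 2·3.118 = 141.9; c'Δl = 16.21; W sinα = -16.1
Slice 3: Δl = 1.3/cos3.1° = 1.302 m; N'_3 = 95·cos3.1° − 31·1.302 = 54.5; c'Δl = 6.77; W sinα = 5.1
Slice 4: Δl = 1.9/cos9.9° = 1.929 m; N'_4 = 166·cos9.9° − 35·1.929 = 96.0; c'Δl = 10.03; W sinα = 28.5
Slice 5: Δl = 2.1/cos18.7° = 2.217 m; N'_5 = 209·cos18.7° − 45·2.217 = 98.2; c'Δl = 11.53; W sinα = 67.0
Slice 6: Δl = 3.1/cos30.8° = 3.609 m; N'_6 = 244·cos30.8° − 42·3.609 = 58.0; c'Δl = 18.77; W sinα = 124.9
Slice 7: Δl = 2.8/cos46.9° = 4.098 m; N'_7 = 94·cos46.9° − 3·4.098 = 51.9; c'Δl = 21.31; W sinα = 68.6
Σc'Δl = 93.3 kN/m; ΣN' = 521.7 kN/m; ΣW sinα = 272.0 kN/m
Resisting = 93.3 + 521.7·tan23.9° = 93.3 + 231.2 = 324.5 kN/m
FS = 324.5 / 272.0 = 1.193

FS = 1.19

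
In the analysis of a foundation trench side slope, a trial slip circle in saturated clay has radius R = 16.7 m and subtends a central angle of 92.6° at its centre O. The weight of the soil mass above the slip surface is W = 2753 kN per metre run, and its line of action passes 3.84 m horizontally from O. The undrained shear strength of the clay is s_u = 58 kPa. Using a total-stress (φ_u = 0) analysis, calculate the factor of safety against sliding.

Taking moments about the centre O, the resisting moment is provided by the undrained shear strength acting along the arc:
Arc length L_a = R·θ = 16.7·(92.6°·π/180) = 16.7·1.6162 = 26.99 m
M_R = s_u·L_a·R = 58·26.99·16.7 = 26142.6 kN·m/m
M_D = W·d = 2753·3.84 = 10571.5 kN·m/m
FS = M_R / M_D = 26142.6 / 10571.5 = 2.473

FS = 2.47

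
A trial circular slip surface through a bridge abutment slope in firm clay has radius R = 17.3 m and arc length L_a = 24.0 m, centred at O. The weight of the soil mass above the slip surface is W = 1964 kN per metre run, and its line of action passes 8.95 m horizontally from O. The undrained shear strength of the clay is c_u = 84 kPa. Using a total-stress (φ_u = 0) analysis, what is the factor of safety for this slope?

Taking moments about the centre O, the resisting moment is provided by the undrained shear strength acting along the arc:
M_R = c_u·L_a·R = 84·24.00·17.3 = 34876.8 kN·m/m
M_D = W·d = 1964·8.95 = 17577.8 kN·m/m
FS = M_R / M_D = 34876.8 / 17577.8 = 1.984

FS = 1.98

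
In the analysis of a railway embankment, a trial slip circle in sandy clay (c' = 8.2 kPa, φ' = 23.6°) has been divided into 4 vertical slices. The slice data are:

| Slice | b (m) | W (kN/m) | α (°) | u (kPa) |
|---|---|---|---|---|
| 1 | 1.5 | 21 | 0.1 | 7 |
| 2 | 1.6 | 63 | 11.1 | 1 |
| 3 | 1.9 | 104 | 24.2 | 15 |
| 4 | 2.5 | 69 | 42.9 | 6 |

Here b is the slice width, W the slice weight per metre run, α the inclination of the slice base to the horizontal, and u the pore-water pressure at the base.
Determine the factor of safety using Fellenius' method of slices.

FS = 1.40

Ordinary method of slices: FS = Σ[c'·Δl_i + (W_i cosα_i − u_i·Δl_i)·tanφ'] / Σ W_i sinα_i, with Δl_i = b_i / cosα_i.
Slice 1: Δl = 1.5/cos0.1° = 1.500 m; N'_1 = 21·cos0.1° − 7·1.500 = 10.5; c'Δl = 12.30; W sinα = 0.0
Slice 2: Δl = 1.6/cos11.1° = 1.631 m; N'_2 = 63·cos11.1° − 1·1.631 = 60.2; c'Δl = 13.37; W sinα = 12.1
Slice 3: Δl = 1.9/cos24.2° = 2.083 m; N'_3 = 104·cos24.2° − 15·2.083 = 63.6; c'Δl = 17.08; W sinα = 42.6
Slice 4: Δl = 2.5/cos42.9° = 3.413 m; N'_4 = 69·cos42.9° − 6·3.413 = 30.1; c'Δl = 27.98; W sinα = 47.0
Σc'Δl = 70.7 kN/m; ΣN' = 164.4 kN/m; ΣW sinα = 101.8 kN/m
Resisting = 70.7 + 164.4·tan23.6° = 70.7 + 71.8 = 142.5 kN/m
FS = 142.5 / 101.8 = 1.401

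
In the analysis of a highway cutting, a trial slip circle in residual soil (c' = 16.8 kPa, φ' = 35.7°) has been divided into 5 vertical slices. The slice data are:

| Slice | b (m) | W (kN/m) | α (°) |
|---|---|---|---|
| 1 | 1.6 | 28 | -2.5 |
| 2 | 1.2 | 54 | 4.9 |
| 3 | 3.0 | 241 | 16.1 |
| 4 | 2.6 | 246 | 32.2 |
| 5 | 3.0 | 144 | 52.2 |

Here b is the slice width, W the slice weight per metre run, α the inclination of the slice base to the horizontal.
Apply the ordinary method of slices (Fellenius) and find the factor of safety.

Ordinary method of slices: FS = Σ[c'·Δl_i + (W_i cosα_i)·tanφ'] / Σ W_i sinα_i, with Δl_i = b_i / cosα_i.
Slice 1: Δl = 1.6/cos(-2.5°) = 1.602 m; N'_1 = 28·cos(-2.5°) = 28.0; c'Δl = 26.91; W sinα = -1.2
Slice 2: Δl = 1.2/cos4.9° = 1.204 m; N'_2 = 54·cos4.9° = 53.8; c'Δl = 20.23; W sinα = 4.6
Slice 3: Δl = 3.0/cos16.1° = 3.122 m; N'_3 = 241·cos16.1° = 231.5; c'Δl = 52.46; W sinα = 66.8
Slice 4: Δl = 2.6/cos32.2° = 3.073 m; N'_4 = 246·cos32.2° = 208.2; c'Δl = 51.62; W sinα = 131.1
Slice 5: Δl = 3.0/cos52.2° = 4.895 m; N'_5 = 144·cos52.2° = 88.3; c'Δl = 82.23; W sinα = 113.8
Σc'Δl = 233.4 kN/m; ΣN' = 609.7 kN/m; ΣW sinα = 315.1 kN/m
Resisting = 233.4 + 609.7·tan35.7° = 233.4 + 438.1 = 671.6 kN/m
FS = 671.6 / 315.1 = 2.131

FS = 2.13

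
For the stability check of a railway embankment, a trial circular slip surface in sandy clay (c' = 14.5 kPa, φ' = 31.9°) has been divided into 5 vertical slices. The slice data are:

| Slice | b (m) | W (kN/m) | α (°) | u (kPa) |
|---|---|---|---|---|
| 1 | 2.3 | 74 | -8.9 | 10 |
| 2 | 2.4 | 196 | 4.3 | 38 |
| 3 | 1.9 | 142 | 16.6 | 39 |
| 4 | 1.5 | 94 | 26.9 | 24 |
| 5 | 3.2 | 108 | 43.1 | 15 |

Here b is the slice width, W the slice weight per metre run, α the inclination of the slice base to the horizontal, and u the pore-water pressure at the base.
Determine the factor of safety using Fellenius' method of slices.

FS = 2.20

Ordinary method of slices: FS = Σ[c'·Δl_i + (W_i cosα_i − u_i·Δl_i)·tanφ'] / Σ W_i sinα_i, with Δl_i = b_i / cosα_i.
Slice 1: Δl = 2.3/cos(-8.9°) = 2.328 m; N'_1 = 74·cos(-8.9°) − 10·2.328 = 49.8; c'Δl = 33.76; W sinα = -11.4
Slice 2: Δl = 2.4/cos4.3° = 2.407 m; N'_2 = 196·cos4.3° − 38·2.407 = 104.0; c'Δl = 34.90; W sinα = 14.7
Slice 3: Δl = 1.9/cos16.6° = 1.983 m; N'_3 = 142·cos16.6° − 39·1.983 = 58.8; c'Δl = 28.75; W sinα = 40.6
Slice 4: Δl = 1.5/cos26.9° = 1.682 m; N'_4 = 94·cos26.9° − 24·1.682 = 43.5; c'Δl = 24.39; W sinα = 42.5
Slice 5: Δl = 3.2/cos43.1° = 4.383 m; N'_5 = 108·cos43.1° − 15·4.383 = 13.1; c'Δl = 63.55; W sinα = 73.8
Σc'Δl = 185.3 kN/m; ΣN' = 269.2 kN/m; ΣW sinα = 160.1 kN/m
Resisting = 185.3 + 269.2·tan31.9° = 185.3 + 167.5 = 352.9 kN/m
FS = 352.9 / 160.1 = 2.204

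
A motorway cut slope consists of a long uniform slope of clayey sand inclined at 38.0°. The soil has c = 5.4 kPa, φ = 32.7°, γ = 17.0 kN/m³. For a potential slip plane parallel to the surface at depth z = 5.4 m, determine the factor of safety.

FS = 0.94

For an infinite slope with a slip plane parallel to the surface (no pore pressure): FS = [c + γz cos²β tanφ] / [γz sinβ cosβ].
γz = 17.0·5.4 = 91.80 kN/m²
Numerator = 5.4 + 91.80·cos²38.0°·tan32.7° = 5.4 + 91.80·0.6210·0.6420 = 41.996 kPa
Denominator = 91.80·sin38.0°·cos38.0° = 91.80·0.6157·0.7880 = 44.537 kPa
FS = 41.996 / 44.537 = 0.943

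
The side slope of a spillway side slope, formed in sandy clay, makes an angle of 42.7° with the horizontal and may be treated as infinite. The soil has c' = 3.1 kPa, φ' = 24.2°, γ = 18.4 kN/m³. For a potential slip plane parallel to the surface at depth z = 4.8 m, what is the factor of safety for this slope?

FS = 0.56

For an infinite slope with a slip plane parallel to the surface (no pore pressure): FS = [c' + γz cos²β tanφ'] / [γz sinβ cosβ].
γz = 18.4·4.8 = 88.32 kN/m²
Numerator = 3.1 + 88.32·cos²42.7°·tan24.2° = 3.1 + 88.32·0.5401·0.4494 = 24.538 kPa
Denominator = 88.32·sin42.7°·cos42.7° = 88.32·0.6782·0.7349 = 44.018 kPa
FS = 24.538 / 44.018 = 0.557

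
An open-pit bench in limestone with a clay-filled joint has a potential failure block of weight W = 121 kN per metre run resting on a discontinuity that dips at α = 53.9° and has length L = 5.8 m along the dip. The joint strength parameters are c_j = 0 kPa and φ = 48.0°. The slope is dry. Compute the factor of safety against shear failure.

FS = 0.81

Resolving the block weight along and normal to the plane and applying the Mohr–Coulomb strength on the joint:
N' = W cosα = 121·cos53.9° = 71.3 kN/m
Driving force T = W sinα = 121·sin53.9° = 97.8 kN/m
Resisting force R = c_j·L + N'·tanφ = 0·5.8 + 71.3·tan48.0° = 0.0 + 79.2 = 79.2 kN/m
FS = R / T = 79.2 / 97.8 = 0.810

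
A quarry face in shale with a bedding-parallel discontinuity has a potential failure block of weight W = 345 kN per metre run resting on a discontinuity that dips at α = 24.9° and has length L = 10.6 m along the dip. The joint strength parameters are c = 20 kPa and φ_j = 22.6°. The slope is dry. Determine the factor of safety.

Resolving the block weight along and normal to the plane and applying the Mohr–Coulomb strength on the joint:
N' = W cosα = 345·cos24.9° = 312.9 kN/m
Driving force T = W sinα = 345·sin24.9° = 145.3 kN/m
Resisting force R = c·L + N'·tanφ_j = 20·10.6 + 312.9·tan22.6° = 212.0 + 130.3 = 342.3 kN/m
FS = R / T = 342.3 / 145.3 = 2.356

FS = 2.36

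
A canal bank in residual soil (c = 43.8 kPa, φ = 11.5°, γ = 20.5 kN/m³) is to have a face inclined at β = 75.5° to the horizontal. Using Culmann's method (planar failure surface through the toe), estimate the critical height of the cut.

Culmann's analysis gives the critical failure plane at α_cr = (β + φ)/2 = (75.5 + 11.5)/2 = 43.5°, and the critical height
H_c = (4c/γ) · sinβ cosφ / [1 − cos(β − φ)]
    = (4·43.8/20.5) · sin75.5°·cos11.5° / [1 − cos(64.0°)]
    = 8.546 · 0.9681·0.9799 / [1 − 0.4384]
    = 8.546 · 0.9487 / 0.5616
    = 14.44 m

H_c = 14.44 m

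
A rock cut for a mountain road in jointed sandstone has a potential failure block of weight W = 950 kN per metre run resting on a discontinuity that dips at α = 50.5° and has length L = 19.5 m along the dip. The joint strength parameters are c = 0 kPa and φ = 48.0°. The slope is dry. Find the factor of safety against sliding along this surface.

Resolving the block weight along and normal to the plane and applying the Mohr–Coulomb strength on the joint:
N' = W cosα = 950·cos50.5° = 604.3 kN/m
Driving force T = W sinα = 950·sin50.5° = 733.0 kN/m
Resisting force R = c·L + N'·tanφ = 0·19.5 + 604.3·tan48.0° = 0.0 + 671.1 = 671.1 kN/m
FS = R / T = 671.1 / 733.0 = 0.916

FS = 0.92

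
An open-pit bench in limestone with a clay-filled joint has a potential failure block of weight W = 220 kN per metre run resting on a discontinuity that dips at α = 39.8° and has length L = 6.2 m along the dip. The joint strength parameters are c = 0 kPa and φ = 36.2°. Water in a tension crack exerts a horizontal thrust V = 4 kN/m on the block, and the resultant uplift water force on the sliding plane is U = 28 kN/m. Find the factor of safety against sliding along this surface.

Resolving the block weight along and normal to the plane and applying the Mohr–Coulomb strength on the joint:
N' = W cosα − U − V sinα = 220·cos39.8° − 28 − 4·sin39.8° = 138.5 kN/m
Driving force T = W sinα + V cosα = 220·sin39.8° + 4·cos39.8° = 143.9 kN/m
Resisting force R = c·L + N'·tanφ = 0·6.2 + 138.5·tan36.2° = 0.0 + 101.3 = 101.3 kN/m
FS = R / T = 101.3 / 143.9 = 0.704

FS = 0.70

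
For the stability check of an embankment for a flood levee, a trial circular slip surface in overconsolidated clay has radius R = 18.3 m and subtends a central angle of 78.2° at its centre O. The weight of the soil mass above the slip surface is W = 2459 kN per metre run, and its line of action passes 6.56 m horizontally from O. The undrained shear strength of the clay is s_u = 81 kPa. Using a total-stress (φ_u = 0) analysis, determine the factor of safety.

FS = 2.30

Taking moments about the centre O, the resisting moment is provided by the undrained shear strength acting along the arc:
Arc length L_a = R·θ = 18.3·(78.2°·π/180) = 18.3·1.3648 = 24.98 m
M_R = s_u·L_a·R = 81·24.98·18.3 = 37023.0 kN·m/m
M_D = W·d = 2459·6.56 = 16131.0 kN·m/m
FS = M_R / M_D = 37023.0 / 16131.0 = 2.295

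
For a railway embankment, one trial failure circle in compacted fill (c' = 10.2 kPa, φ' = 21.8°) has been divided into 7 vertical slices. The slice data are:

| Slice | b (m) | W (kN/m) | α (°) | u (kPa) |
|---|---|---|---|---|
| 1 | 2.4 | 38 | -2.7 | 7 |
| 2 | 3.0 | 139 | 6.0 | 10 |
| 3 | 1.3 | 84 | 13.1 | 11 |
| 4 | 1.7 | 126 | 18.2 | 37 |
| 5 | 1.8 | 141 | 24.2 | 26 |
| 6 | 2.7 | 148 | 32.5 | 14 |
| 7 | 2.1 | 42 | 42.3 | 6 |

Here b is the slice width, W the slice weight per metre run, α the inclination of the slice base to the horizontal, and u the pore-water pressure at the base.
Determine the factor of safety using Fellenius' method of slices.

FS = 1.43

Ordinary method of slices: FS = Σ[c'·Δl_i + (W_i cosα_i − u_i·Δl_i)·tanφ'] / Σ W_i sinα_i, with Δl_i = b_i / cosα_i.
Slice 1: Δl = 2.4/cos(-2.7°) = 2.403 m; N'_1 = 38·cos(-2.7°) − 7·2.403 = 21.1; c'Δl = 24.51; W sinα = -1.8
Slice 2: Δl = 3.0/cos6.0° = 3.017 m; N'_2 = 139·cos6.0° − 10·3.017 = 108.1; c'Δl = 30.77; W sinα = 14.5
Slice 3: Δl = 1.3/cos13.1° = 1.335 m; N'_3 = 84·cos13.1° − 11·1.335 = 67.1; c'Δl = 13.61; W sinα = 19.0
Slice 4: Δl = 1.7/cos18.2° = 1.790 m; N'_4 = 126·cos18.2° − 37·1.790 = 53.5; c'Δl = 18.25; W sinα = 39.4
Slice 5: Δl = 1.8/cos24.2° = 1.973 m; N'_5 = 141·cos24.2° − 26·1.973 = 77.3; c'Δl = 20.13; W sinα = 57.8
Slice 6: Δl = 2.7/cos32.5° = 3.201 m; N'_6 = 148·cos32.5° − 14·3.201 = 80.0; c'Δl = 32.65; W sinα = 79.5
Slice 7: Δl = 2.1/cos42.3° = 2.839 m; N'_7 = 42·cos42.3° − 6·2.839 = 14.0; c'Δl = 28.96; W sinα = 28.3
Σc'Δl = 168.9 kN/m; ΣN' = 421.2 kN/m; ΣW sinα = 236.7 kN/m
Resisting = 168.9 + 421.2·tan21.8° = 168.9 + 168.5 = 337.3 kN/m
FS = 337.3 / 236.7 = 1.425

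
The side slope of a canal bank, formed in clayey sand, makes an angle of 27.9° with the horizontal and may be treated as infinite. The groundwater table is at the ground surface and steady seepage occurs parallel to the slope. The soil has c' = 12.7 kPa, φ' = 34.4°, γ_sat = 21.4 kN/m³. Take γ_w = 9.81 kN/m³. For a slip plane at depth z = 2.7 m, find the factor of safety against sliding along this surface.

With seepage parallel to the slope and the water table at the surface, the effective normal stress on the slip plane uses the buoyant unit weight γ' = γ_sat − γ_w while the driving shear stress uses γ_sat:
FS = [c' + γ' z cos²β tanφ'] / [γ_sat z sinβ cosβ]
γ' = 21.4 − 9.81 = 11.59 kN/m³
Numerator = 12.7 + 11.59·2.7·cos²27.9°·tan34.4° = 12.7 + 11.59·2.7·0.7810·0.6847 = 29.435 kPa
Denominator = 21.4·2.7·sin27.9°·cos27.9° = 21.4·2.7·0.4679·0.8838 = 23.894 kPa
FS = 29.435 / 23.894 = 1.232

FS = 1.23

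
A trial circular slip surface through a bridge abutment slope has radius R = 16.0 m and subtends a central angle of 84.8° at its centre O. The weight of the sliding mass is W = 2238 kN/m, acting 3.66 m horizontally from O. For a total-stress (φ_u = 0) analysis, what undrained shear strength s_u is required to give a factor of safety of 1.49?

s_u = 32.2 kPa

FS = s_u·L_a·R / (W·d), so s_u = FS·W·d / (L_a·R).
Arc length L_a = R·θ = 16.0·(84.8°·π/180) = 16.0·1.4800 = 23.68 m
s_u = 1.49·2238·3.66 / (23.68·16.0) = 12204.7 / 378.89 = 32.21 kPa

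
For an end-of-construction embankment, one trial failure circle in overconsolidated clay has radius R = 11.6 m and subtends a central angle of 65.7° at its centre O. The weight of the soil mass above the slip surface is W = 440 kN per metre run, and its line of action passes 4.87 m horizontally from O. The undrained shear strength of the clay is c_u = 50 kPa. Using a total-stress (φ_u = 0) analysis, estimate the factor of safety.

Taking moments about the centre O, the resisting moment is provided by the undrained shear strength acting along the arc:
Arc length L_a = R·θ = 11.6·(65.7°·π/180) = 11.6·1.1467 = 13.30 m
M_R = c_u·L_a·R = 50·13.30·11.6 = 7714.9 kN·m/m
M_D = W·d = 440·4.87 = 2142.8 kN·m/m
FS = M_R / M_D = 7714.9 / 2142.8 = 3.600

FS = 3.60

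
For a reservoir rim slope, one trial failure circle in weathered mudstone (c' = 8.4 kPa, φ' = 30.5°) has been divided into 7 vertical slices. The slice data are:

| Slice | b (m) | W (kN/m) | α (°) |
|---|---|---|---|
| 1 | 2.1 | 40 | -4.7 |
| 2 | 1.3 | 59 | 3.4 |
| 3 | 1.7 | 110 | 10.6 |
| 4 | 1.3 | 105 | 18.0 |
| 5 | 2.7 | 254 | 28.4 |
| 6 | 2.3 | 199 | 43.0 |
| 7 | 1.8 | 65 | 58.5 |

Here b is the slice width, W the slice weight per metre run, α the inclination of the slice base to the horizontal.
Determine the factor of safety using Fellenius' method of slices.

Ordinary method of slices: FS = Σ[c'·Δl_i + (W_i cosα_i)·tanφ'] / Σ W_i sinα_i, with Δl_i = b_i / cosα_i.
Slice 1: Δl = 2.1/cos(-4.7°) = 2.107 m; N'_1 = 40·cos(-4.7°) = 39.9; c'Δl = 17.70; W sinα = -3.3
Slice 2: Δl = 1.3/cos3.4° = 1.302 m; N'_2 = 59·cos3.4° = 58.9; c'Δl = 10.94; W sinα = 3.5
Slice 3: Δl = 1.7/cos10.6° = 1.730 m; N'_3 = 110·cos10.6° = 108.1; c'Δl = 14.53; W sinα = 20.2
Slice 4: Δl = 1.3/cos18.0° = 1.367 m; N'_4 = 105·cos18.0° = 99.9; c'Δl = 11.48; W sinα = 32.4
Slice 5: Δl = 2.7/cos28.4° = 3.069 m; N'_5 = 254·cos28.4° = 223.4; c'Δl = 25.78; W sinα = 120.8
Slice 6: Δl = 2.3/cos43.0° = 3.145 m; N'_6 = 199·cos43.0° = 145.5; c'Δl = 26.42; W sinα = 135.7
Slice 7: Δl = 1.8/cos58.5° = 3.445 m; N'_7 = 65·cos58.5° = 34.0; c'Δl = 28.94; W sinα = 55.4
Σc'Δl = 135.8 kN/m; ΣN' = 709.7 kN/m; ΣW sinα = 364.9 kN/m
Resisting = 135.8 + 709.7·tan30.5° = 135.8 + 418.0 = 553.8 kN/m
FS = 553.8 / 364.9 = 1.518

FS = 1.52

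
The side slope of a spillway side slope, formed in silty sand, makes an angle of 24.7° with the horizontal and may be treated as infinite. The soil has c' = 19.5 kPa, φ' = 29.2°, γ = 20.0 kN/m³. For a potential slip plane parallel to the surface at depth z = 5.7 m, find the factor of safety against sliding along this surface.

For an infinite slope with a slip plane parallel to the surface (no pore pressure): FS = [c' + γz cos²β tanφ'] / [γz sinβ cosβ].
γz = 20.0·5.7 = 114.00 kN/m²
Numerator = 19.5 + 114.00·cos²24.7°·tan29.2° = 19.5 + 114.00·0.8254·0.5589 = 72.087 kPa
Denominator = 114.00·sin24.7°·cos24.7° = 114.00·0.4179·0.9085 = 43.278 kPa
FS = 72.087 / 43.278 = 1.666

FS = 1.67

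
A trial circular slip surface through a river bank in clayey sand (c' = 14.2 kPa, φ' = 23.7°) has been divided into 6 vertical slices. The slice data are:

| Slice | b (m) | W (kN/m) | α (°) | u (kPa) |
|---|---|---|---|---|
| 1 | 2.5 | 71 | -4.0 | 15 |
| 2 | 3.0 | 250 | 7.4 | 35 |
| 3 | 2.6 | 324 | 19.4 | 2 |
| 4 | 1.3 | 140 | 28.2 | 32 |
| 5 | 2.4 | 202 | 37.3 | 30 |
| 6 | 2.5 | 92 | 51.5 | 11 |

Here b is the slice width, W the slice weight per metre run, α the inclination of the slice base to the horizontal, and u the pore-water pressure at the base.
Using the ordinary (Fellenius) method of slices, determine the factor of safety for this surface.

Ordinary method of slices: FS = Σ[c'·Δl_i + (W_i cosα_i − u_i·Δl_i)·tanφ'] / Σ W_i sinα_i, with Δl_i = b_i / cosα_i.
Slice 1: Δl = 2.5/cos(-4.0°) = 2.506 m; N'_1 = 71·cos(-4.0°) − 15·2.506 = 33.2; c'Δl = 35.59; W sinα = -5.0
Slice 2: Δl = 3.0/cos7.4° = 3.025 m; N'_2 = 250·cos7.4° − 35·3.025 = 142.0; c'Δl = 42.96; W sinα = 32.2
Slice 3: Δl = 2.6/cos19.4° = 2.757 m; N'_3 = 324·cos19.4° − 2·2.757 = 300.1; c'Δl = 39.14; W sinα = 107.6
Slice 4: Δl = 1.3/cos28.2° = 1.475 m; N'_4 = 140·cos28.2° − 32·1.475 = 76.2; c'Δl = 20.95; W sinα = 66.2
Slice 5: Δl = 2.4/cos37.3° = 3.017 m; N'_5 = 202·cos37.3° − 30·3.017 = 70.2; c'Δl = 42.84; W sinα = 122.4
Slice 6: Δl = 2.5/cos51.5° = 4.016 m; N'_6 = 92·cos51.5° − 11·4.016 = 13.1; c'Δl = 57.03; W sinα = 72.0
Σc'Δl = 238.5 kN/m; ΣN' = 634.8 kN/m; ΣW sinα = 395.4 kN/m
Resisting = 238.5 + 634.8·tan23.7° = 238.5 + 278.7 = 517.2 kN/m
FS = 517.2 / 395.4 = 1.308

FS = 1.31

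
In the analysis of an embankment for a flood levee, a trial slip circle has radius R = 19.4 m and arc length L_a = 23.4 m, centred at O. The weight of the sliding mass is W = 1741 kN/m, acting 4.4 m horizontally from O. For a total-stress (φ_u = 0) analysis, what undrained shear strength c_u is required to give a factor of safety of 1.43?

FS = c_u·L_a·R / (W·d), so c_u = FS·W·d / (L_a·R).
c_u = 1.43·1741·4.4 / (23.40·19.4) = 10954.4 / 453.96 = 24.13 kPa

c_u = 24.1 kPa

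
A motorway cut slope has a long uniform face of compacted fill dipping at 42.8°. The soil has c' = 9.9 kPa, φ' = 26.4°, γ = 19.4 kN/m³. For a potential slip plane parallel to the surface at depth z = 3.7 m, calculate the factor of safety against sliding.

For an infinite slope with a slip plane parallel to the surface (no pore pressure): FS = [c' + γz cos²β tanφ'] / [γz sinβ cosβ].
γz = 19.4·3.7 = 71.78 kN/m²
Numerator = 9.9 + 71.78·cos²42.8°·tan26.4° = 9.9 + 71.78·0.5384·0.4964 = 29.083 kPa
Denominator = 71.78·sin42.8°·cos42.8° = 71.78·0.6794·0.7337 = 35.784 kPa
FS = 29.083 / 35.784 = 0.813

FS = 0.81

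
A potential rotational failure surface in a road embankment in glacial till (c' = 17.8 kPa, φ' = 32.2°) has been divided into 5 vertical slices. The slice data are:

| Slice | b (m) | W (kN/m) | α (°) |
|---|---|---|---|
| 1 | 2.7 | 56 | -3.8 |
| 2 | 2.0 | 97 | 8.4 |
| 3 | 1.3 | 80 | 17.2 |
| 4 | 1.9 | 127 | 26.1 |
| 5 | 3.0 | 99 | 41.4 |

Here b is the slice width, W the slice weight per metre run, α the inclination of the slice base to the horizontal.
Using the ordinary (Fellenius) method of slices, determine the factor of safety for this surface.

FS = 3.08

Ordinary method of slices: FS = Σ[c'·Δl_i + (W_i cosα_i)·tanφ'] / Σ W_i sinα_i, with Δl_i = b_i / cosα_i.
Slice 1: Δl = 2.7/cos(-3.8°) = 2.706 m; N'_1 = 56·cos(-3.8°) = 55.9; c'Δl = 48.17; W sinα = -3.7
Slice 2: Δl = 2.0/cos8.4° = 2.022 m; N'_2 = 97·cos8.4° = 96.0; c'Δl = 35.99; W sinα = 14.2
Slice 3: Δl = 1.3/cos17.2° = 1.361 m; N'_3 = 80·cos17.2° = 76.4; c'Δl = 24.22; W sinα = 23.7
Slice 4: Δl = 1.9/cos26.1° = 2.116 m; N'_4 = 127·cos26.1° = 114.0; c'Δl = 37.66; W sinα = 55.9
Slice 5: Δl = 3.0/cos41.4° = 3.999 m; N'_5 = 99·cos41.4° = 74.3; c'Δl = 71.19; W sinα = 65.5
Σc'Δl = 217.2 kN/m; ΣN' = 416.6 kN/m; ΣW sinα = 155.5 kN/m
Resisting = 217.2 + 416.6·tan32.2° = 217.2 + 262.3 = 479.6 kN/m
FS = 479.6 / 155.5 = 3.085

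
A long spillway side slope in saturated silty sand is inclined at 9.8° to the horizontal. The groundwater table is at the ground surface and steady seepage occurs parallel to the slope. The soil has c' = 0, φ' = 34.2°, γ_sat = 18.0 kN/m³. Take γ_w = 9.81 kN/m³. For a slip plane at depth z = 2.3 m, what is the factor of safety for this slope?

With seepage parallel to the slope and the water table at the surface, the effective normal stress on the slip plane uses the buoyant unit weight γ' = γ_sat − γ_w while the driving shear stress uses γ_sat:
FS = [c' + γ' z cos²β tanφ'] / [γ_sat z sinβ cosβ]
(For c' = 0 this reduces to FS = (γ'/γ_sat)·tanφ'/tanβ.)
γ' = 18.0 − 9.81 = 8.19 kN/m³
Numerator = 0.0 + 8.19·2.3·cos²9.8°·tan34.2° = 0.0 + 8.19·2.3·0.9710·0.6796 = 12.431 kPa
Denominator = 18.0·2.3·sin9.8°·cos9.8° = 18.0·2.3·0.1702·0.9854 = 6.944 kPa
FS = 12.431 / 6.944 = 1.790

FS = 1.79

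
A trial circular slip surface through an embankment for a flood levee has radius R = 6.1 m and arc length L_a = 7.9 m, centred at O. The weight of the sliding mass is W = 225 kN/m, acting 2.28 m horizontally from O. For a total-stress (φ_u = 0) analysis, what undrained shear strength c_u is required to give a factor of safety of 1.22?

c_u = 13.0 kPa

FS = c_u·L_a·R / (W·d), so c_u = FS·W·d / (L_a·R).
c_u = 1.22·225·2.28 / (7.90·6.1) = 625.9 / 48.19 = 12.99 kPa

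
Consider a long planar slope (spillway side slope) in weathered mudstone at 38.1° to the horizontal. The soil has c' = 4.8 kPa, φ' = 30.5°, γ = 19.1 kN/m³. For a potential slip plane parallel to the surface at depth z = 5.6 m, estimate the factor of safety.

For an infinite slope with a slip plane parallel to the surface (no pore pressure): FS = [c' + γz cos²β tanφ'] / [γz sinβ cosβ].
γz = 19.1·5.6 = 106.96 kN/m²
Numerator = 4.8 + 106.96·cos²38.1°·tan30.5° = 4.8 + 106.96·0.6193·0.5890 = 43.816 kPa
Denominator = 106.96·sin38.1°·cos38.1° = 106.96·0.6170·0.7869 = 51.936 kPa
FS = 43.816 / 51.936 = 0.844

FS = 0.84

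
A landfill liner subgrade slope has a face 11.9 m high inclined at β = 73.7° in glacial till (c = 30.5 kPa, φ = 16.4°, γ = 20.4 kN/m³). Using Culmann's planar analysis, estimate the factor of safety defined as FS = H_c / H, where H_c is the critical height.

FS = 1.01

H_c = (4c/γ) · sinβ cosφ / [1 − cos(β − φ)]
    = (4·30.5/20.4) · sin73.7°·cos16.4° / [1 − cos57.3°]
    = 5.980 · 0.9208 / 0.4598 = 11.98 m
FS = H_c / H = 11.98 / 11.9 = 1.006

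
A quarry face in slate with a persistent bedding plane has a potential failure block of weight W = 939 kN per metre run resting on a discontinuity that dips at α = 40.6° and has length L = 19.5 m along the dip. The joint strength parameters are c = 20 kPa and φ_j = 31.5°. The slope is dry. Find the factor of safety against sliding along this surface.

FS = 1.35

Resolving the block weight along and normal to the plane and applying the Mohr–Coulomb strength on the joint:
N' = W cosα = 939·cos40.6° = 713.0 kN/m
Driving force T = W sinα = 939·sin40.6° = 611.1 kN/m
Resisting force R = c·L + N'·tanφ_j = 20·19.5 + 713.0·tan31.5° = 390.0 + 436.9 = 826.9 kN/m
FS = R / T = 826.9 / 611.1 = 1.353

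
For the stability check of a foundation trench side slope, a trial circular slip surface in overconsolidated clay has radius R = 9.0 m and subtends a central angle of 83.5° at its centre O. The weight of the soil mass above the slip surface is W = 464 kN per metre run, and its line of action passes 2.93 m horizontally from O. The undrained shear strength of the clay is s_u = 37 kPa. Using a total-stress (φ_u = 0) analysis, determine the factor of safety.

FS = 3.21

Taking moments about the centre O, the resisting moment is provided by the undrained shear strength acting along the arc:
Arc length L_a = R·θ = 9.0·(83.5°·π/180) = 9.0·1.4573 = 13.12 m
M_R = s_u·L_a·R = 37·13.12·9.0 = 4367.7 kN·m/m
M_D = W·d = 464·2.93 = 1359.5 kN·m/m
FS = M_R / M_D = 4367.7 / 1359.5 = 3.213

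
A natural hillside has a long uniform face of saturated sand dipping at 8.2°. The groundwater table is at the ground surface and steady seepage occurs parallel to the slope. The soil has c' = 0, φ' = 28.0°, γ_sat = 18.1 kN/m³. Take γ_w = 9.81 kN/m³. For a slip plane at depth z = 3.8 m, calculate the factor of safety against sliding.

FS = 1.69

With seepage parallel to the slope and the water table at the surface, the effective normal stress on the slip plane uses the buoyant unit weight γ' = γ_sat − γ_w while the driving shear stress uses γ_sat:
FS = [c' + γ' z cos²β tanφ'] / [γ_sat z sinβ cosβ]
(For c' = 0 this reduces to FS = (γ'/γ_sat)·tanφ'/tanβ.)
γ' = 18.1 − 9.81 = 8.29 kN/m³
Numerator = 0.0 + 8.29·3.8·cos²8.2°·tan28.0° = 0.0 + 8.29·3.8·0.9797·0.5317 = 16.409 kPa
Denominator = 18.1·3.8·sin8.2°·cos8.2° = 18.1·3.8·0.1426·0.9898 = 9.710 kPa
FS = 16.409 / 9.710 = 1.690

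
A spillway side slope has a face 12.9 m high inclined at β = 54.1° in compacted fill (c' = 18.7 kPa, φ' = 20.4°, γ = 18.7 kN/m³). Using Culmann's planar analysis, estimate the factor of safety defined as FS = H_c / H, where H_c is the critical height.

H_c = (4c'/γ) · sinβ cosφ' / [1 − cos(β − φ')]
    = (4·18.7/18.7) · sin54.1°·cos20.4° / [1 − cos33.7°]
    = 4.000 · 0.7592 / 0.1680 = 18.07 m
FS = H_c / H = 18.07 / 12.9 = 1.401

FS = 1.40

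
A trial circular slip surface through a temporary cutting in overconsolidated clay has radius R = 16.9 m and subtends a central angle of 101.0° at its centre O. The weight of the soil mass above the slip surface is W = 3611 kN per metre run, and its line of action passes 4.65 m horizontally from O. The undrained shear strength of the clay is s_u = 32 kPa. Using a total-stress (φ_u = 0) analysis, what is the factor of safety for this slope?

FS = 0.96

Taking moments about the centre O, the resisting moment is provided by the undrained shear strength acting along the arc:
Arc length L_a = R·θ = 16.9·(101.0°·π/180) = 16.9·1.7628 = 29.79 m
M_R = s_u·L_a·R = 32·29.79·16.9 = 16111.0 kN·m/m
M_D = W·d = 3611·4.65 = 16791.2 kN·m/m
FS = M_R / M_D = 16111.0 / 16791.2 = 0.959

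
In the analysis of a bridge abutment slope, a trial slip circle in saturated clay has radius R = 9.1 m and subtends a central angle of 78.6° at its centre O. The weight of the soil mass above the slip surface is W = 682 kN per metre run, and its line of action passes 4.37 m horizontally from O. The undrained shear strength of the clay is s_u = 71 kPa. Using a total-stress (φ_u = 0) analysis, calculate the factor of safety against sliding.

FS = 2.71

Taking moments about the centre O, the resisting moment is provided by the undrained shear strength acting along the arc:
Arc length L_a = R·θ = 9.1·(78.6°·π/180) = 9.1·1.3718 = 12.48 m
M_R = s_u·L_a·R = 71·12.48·9.1 = 8065.7 kN·m/m
M_D = W·d = 682·4.37 = 2980.3 kN·m/m
FS = M_R / M_D = 8065.7 / 2980.3 = 2.706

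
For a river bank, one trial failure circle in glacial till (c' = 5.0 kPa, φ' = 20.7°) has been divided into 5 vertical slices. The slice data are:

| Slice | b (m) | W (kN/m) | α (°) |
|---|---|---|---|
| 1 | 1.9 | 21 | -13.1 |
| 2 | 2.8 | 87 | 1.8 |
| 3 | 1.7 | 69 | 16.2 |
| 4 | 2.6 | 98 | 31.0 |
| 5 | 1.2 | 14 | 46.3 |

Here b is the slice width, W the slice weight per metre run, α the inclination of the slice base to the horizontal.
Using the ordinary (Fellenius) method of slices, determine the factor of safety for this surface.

Ordinary method of slices: FS = Σ[c'·Δl_i + (W_i cosα_i)·tanφ'] / Σ W_i sinα_i, with Δl_i = b_i / cosα_i.
Slice 1: Δl = 1.9/cos(-13.1°) = 1.951 m; N'_1 = 21·cos(-13.1°) = 20.5; c'Δl = 9.75; W sinα = -4.8
Slice 2: Δl = 2.8/cos1.8° = 2.801 m; N'_2 = 87·cos1.8° = 87.0; c'Δl = 14.01; W sinα = 2.7
Slice 3: Δl = 1.7/cos16.2° = 1.770 m; N'_3 = 69·cos16.2° = 66.3; c'Δl = 8.85; W sinα = 19.3
Slice 4: Δl = 2.6/cos31.0° = 3.033 m; N'_4 = 98·cos31.0° = 84.0; c'Δl = 15.17; W sinα = 50.5
Slice 5: Δl = 1.2/cos46.3° = 1.737 m; N'_5 = 14·cos46.3° = 9.7; c'Δl = 8.68; W sinα = 10.1
Σc'Δl = 56.5 kN/m; ΣN' = 267.3 kN/m; ΣW sinα = 77.8 kN/m
Resisting = 56.5 + 267.3·tan20.7° = 56.5 + 101.0 = 157.5 kN/m
FS = 157.5 / 77.8 = 2.024

FS = 2.02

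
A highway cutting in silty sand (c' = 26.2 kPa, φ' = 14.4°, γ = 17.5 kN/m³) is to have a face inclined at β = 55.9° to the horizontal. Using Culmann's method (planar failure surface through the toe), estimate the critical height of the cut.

Culmann's analysis gives the critical failure plane at α_cr = (β + φ')/2 = (55.9 + 14.4)/2 = 35.1°, and the critical height
H_c = (4c'/γ) · sinβ cosφ' / [1 − cos(β − φ')]
    = (4·26.2/17.5) · sin55.9°·cos14.4° / [1 − cos(41.5°)]
    = 5.989 · 0.8281·0.9686 / [1 − 0.7490]
    = 5.989 · 0.8020 / 0.2510
    = 19.13 m

H_c = 19.13 m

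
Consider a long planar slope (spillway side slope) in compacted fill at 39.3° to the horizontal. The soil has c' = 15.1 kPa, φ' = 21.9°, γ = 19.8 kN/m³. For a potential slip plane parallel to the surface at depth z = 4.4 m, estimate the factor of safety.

FS = 0.84

For an infinite slope with a slip plane parallel to the surface (no pore pressure): FS = [c' + γz cos²β tanφ'] / [γz sinβ cosβ].
γz = 19.8·4.4 = 87.12 kN/m²
Numerator = 15.1 + 87.12·cos²39.3°·tan21.9° = 15.1 + 87.12·0.5988·0.4020 = 36.072 kPa
Denominator = 87.12·sin39.3°·cos39.3° = 87.12·0.6334·0.7738 = 42.701 kPa
FS = 36.072 / 42.701 = 0.845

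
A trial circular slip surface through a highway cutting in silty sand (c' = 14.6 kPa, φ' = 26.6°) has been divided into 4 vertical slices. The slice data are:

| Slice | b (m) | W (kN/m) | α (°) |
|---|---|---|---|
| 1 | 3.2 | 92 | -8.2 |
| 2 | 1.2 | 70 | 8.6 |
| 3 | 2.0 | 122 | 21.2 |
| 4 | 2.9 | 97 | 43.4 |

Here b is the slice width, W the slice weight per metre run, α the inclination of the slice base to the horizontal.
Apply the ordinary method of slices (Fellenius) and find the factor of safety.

FS = 3.02

Ordinary method of slices: FS = Σ[c'·Δl_i + (W_i cosα_i)·tanφ'] / Σ W_i sinα_i, with Δl_i = b_i / cosα_i.
Slice 1: Δl = 3.2/cos(-8.2°) = 3.233 m; N'_1 = 92·cos(-8.2°) = 91.1; c'Δl = 47.20; W sinα = -13.1
Slice 2: Δl = 1.2/cos8.6° = 1.214 m; N'_2 = 70·cos8.6° = 69.2; c'Δl = 17.72; W sinα = 10.5
Slice 3: Δl = 2.0/cos21.2° = 2.145 m; N'_3 = 122·cos21.2° = 113.7; c'Δl = 31.32; W sinα = 44.1
Slice 4: Δl = 2.9/cos43.4° = 3.991 m; N'_4 = 97·cos43.4° = 70.5; c'Δl = 58.27; W sinα = 66.6
Σc'Δl = 154.5 kN/m; ΣN' = 344.5 kN/m; ΣW sinα = 108.1 kN/m
Resisting = 154.5 + 344.5·tan26.6° = 154.5 + 172.5 = 327.0 kN/m
FS = 327.0 / 108.1 = 3.025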